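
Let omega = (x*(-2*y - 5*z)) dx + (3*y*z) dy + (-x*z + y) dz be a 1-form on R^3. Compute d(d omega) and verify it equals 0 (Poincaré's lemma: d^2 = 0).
d(d omega) = 0

Step 1: d omega = sum_{i<j} (∂f_j/∂x_i - ∂f_i/∂x_j) dx_i ∧ dx_j:
  coeff of dx ∧ dy: 2*x
  coeff of dx ∧ dz: 5*x - z
  coeff of dy ∧ dz: 1 - 3*y
Step 2: Apply d again to each 2-form coefficient. The only possible 3-form in R^3 is dx ∧ dy ∧ dz, with coefficient
  ∂(coeff of dy∧dz)/∂x - ∂(coeff of dx∧dz)/∂y + ∂(coeff of dx∧dy)/∂z
  = ∂/∂x (1 - 3*y) - ∂/∂y (5*x - z) + ∂/∂z (2*x).
Each of these terms simplifies to sums of mixed partials that cancel in pairs. The result is 0 (by equality of mixed partials for smooth functions — Schwarz / Clairaut).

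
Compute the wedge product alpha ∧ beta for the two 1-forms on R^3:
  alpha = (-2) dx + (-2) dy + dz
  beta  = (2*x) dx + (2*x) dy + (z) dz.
alpha ∧ beta = (-2*x - 2*z) dx ∧ dz + (-2*x - 2*z) dy ∧ dz

Distribute the wedge, using dx_i ∧ dx_j = -dx_j ∧ dx_i and dx_i ∧ dx_i = 0. For each pair (i, j) with i < j, the coefficient of dx_i ∧ dx_j in alpha ∧ beta is (alpha_i * beta_j - alpha_j * beta_i). Collecting: alpha ∧ beta = (-2*x - 2*z) dx ∧ dz + (-2*x - 2*z) dy ∧ dz.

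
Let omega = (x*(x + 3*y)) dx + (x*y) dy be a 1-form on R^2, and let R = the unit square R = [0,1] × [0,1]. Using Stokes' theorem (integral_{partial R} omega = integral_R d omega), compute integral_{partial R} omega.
integral_(partial R) omega = -1

Stokes: integral_partial_R omega = integral_R d omega with d omega = (∂Q/∂x - ∂P/∂y) dx ∧ dy.
  ∂Q/∂x = y
  ∂P/∂y = 3*x
  integrand = ∂Q/∂x - ∂P/∂y = -3*x + y.
Integrating over R: integral_0^1 integral_0^1 (-3*x + y) dx dy = -1.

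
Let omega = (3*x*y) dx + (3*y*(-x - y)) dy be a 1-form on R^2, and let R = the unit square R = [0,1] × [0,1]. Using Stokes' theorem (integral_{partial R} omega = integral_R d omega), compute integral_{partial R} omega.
integral_(partial R) omega = -3

Stokes: integral_partial_R omega = integral_R d omega with d omega = (∂Q/∂x - ∂P/∂y) dx ∧ dy.
  ∂Q/∂x = -3*y
  ∂P/∂y = 3*x
  integrand = ∂Q/∂x - ∂P/∂y = -3*x - 3*y.
Integrating over R: integral_0^1 integral_0^1 (-3*x - 3*y) dx dy = -3.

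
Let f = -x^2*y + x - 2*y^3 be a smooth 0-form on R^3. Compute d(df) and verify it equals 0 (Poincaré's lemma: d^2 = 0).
d(df) = 0

Step 1: df = sum_i (∂f/∂x_i) dx_i = (-2*x*y + 1) dx + (-x^2 - 6*y^2) dy + (0) dz.
Step 2: Apply d again. Using the 1-form formula, the coefficient of dx ∧ dy in d(df) is ∂^2 f/∂x ∂y - ∂^2 f/∂y ∂x = (-2*x) - (-2*x) = 0 (equality of mixed partials for smooth f).
Similarly for dx ∧ dz and dy ∧ dz — all coefficients vanish. So d(df) = 0.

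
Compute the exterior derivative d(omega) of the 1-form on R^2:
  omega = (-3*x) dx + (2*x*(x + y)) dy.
d(omega) = (4*x + 2*y) dx ∧ dy

For a 1-form omega = sum_i f_i dx_i, the exterior derivative is
  d(omega) = sum_{i < j} (∂f_j/∂x_i - ∂f_i/∂x_j) dx_i ∧ dx_j.
  coefficient of dx ∧ dy: ∂f_2/∂x - ∂f_1/∂y = ∂(2*x*(x + y))/∂x - ∂(-3*x)/∂y = 4*x + 2*y
Assembling: d(omega) = (4*x + 2*y) dx ∧ dy.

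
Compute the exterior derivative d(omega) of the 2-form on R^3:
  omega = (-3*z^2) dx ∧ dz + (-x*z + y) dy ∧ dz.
d(omega) = (-z) dx ∧ dy ∧ dz

For a 2-form omega = sum_{i<j} g_{ij} dx_i ∧ dx_j, the exterior derivative is
  d(omega) = sum_{i<j} d(g_{ij}) ∧ dx_i ∧ dx_j = sum_{i<j, k} (∂g_{ij}/∂x_k) dx_k ∧ dx_i ∧ dx_j.
Expand each term, using dx_k ∧ dx_i ∧ dx_j = sgn(permutation) dx_{(a)} ∧ dx_{(b)} ∧ dx_{(c)} with (a < b < c) sorted:
  d(-x*z + y) includes (∂/∂x)(-x*z + y) dx = (-z) dx, which multiplied by dy ∧ dz gives (-z) dx ∧ dy ∧ dz
Collecting like 3-forms: d(omega) = (-z) dx ∧ dy ∧ dz.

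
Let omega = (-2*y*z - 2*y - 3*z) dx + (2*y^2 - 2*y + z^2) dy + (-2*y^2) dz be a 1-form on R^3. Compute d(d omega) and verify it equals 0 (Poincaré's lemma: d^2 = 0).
d(d omega) = 0

Step 1: d omega = sum_{i<j} (∂f_j/∂x_i - ∂f_i/∂x_j) dx_i ∧ dx_j:
  coeff of dx ∧ dy: 2*z + 2
  coeff of dx ∧ dz: 2*y + 3
  coeff of dy ∧ dz: -4*y - 2*z
Step 2: Apply d again to each 2-form coefficient. The only possible 3-form in R^3 is dx ∧ dy ∧ dz, with coefficient
  ∂(coeff of dy∧dz)/∂x - ∂(coeff of dx∧dz)/∂y + ∂(coeff of dx∧dy)/∂z
  = ∂/∂x (-4*y - 2*z) - ∂/∂y (2*y + 3) + ∂/∂z (2*z + 2).
Each of these terms simplifies to sums of mixed partials that cancel in pairs. The result is 0 (by equality of mixed partials for smooth functions — Schwarz / Clairaut).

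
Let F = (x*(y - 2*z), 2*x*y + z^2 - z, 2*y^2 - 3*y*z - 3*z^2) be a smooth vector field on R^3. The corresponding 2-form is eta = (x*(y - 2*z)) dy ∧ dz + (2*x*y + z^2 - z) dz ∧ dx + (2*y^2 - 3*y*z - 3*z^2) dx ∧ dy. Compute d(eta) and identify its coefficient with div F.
d(eta) = (2*x - 2*y - 8*z) dx ∧ dy ∧ dz; div F = 2*x - 2*y - 8*z

For a 2-form in R^3 of the form above, applying d gives a 3-form with coefficient ∂P/∂x + ∂Q/∂y + ∂R/∂z:
  ∂P/∂x = y - 2*z
  ∂Q/∂y = 2*x
  ∂R/∂z = -3*y - 6*z
Sum = 2*x - 2*y - 8*z, which is exactly div F.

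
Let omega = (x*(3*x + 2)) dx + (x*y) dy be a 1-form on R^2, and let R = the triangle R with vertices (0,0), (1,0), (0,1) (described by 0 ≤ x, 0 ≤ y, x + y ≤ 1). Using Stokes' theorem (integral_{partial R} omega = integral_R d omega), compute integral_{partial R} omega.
integral_(partial R) omega = 1/6

Stokes: integral_partial_R omega = integral_R d omega with d omega = (∂Q/∂x - ∂P/∂y) dx ∧ dy.
  ∂Q/∂x = y
  ∂P/∂y = 0
  integrand = ∂Q/∂x - ∂P/∂y = y.
Integrating over R: integral_0^1 integral_0^{1-x} (y) dy dx = 1/6.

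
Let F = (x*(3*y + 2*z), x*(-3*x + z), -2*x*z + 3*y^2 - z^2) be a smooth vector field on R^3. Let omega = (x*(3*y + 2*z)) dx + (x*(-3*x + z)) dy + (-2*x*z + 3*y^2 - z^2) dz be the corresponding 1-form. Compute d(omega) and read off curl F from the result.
d(omega) = (-x + 6*y) dy ∧ dz + (2*x + 2*z) dz ∧ dx + (-9*x + z) dx ∧ dy; curl F = (-x + 6*y, 2*x + 2*z, -9*x + z)

d omega = sum_{i<j} (∂f_j/∂x_i - ∂f_i/∂x_j) dx_i ∧ dx_j. Under the identification (dy ∧ dz, dz ∧ dx, dx ∧ dy) ↔ (e_x, e_y, e_z), the coefficients are exactly the components of curl F. Compute:
  ∂R/∂y - ∂Q/∂z = (6*y) - (x) = -x + 6*y
  ∂P/∂z - ∂R/∂x = (2*x) - (-2*z) = 2*x + 2*z
  ∂Q/∂x - ∂P/∂y = (-6*x + z) - (3*x) = -9*x + z.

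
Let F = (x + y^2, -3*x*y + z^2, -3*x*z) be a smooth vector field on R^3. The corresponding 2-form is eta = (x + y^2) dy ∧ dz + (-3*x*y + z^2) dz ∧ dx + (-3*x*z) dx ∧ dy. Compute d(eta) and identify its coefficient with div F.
d(eta) = (1 - 6*x) dx ∧ dy ∧ dz; div F = 1 - 6*x

For a 2-form in R^3 of the form above, applying d gives a 3-form with coefficient ∂P/∂x + ∂Q/∂y + ∂R/∂z:
  ∂P/∂x = 1
  ∂Q/∂y = -3*x
  ∂R/∂z = -3*x
Sum = 1 - 6*x, which is exactly div F.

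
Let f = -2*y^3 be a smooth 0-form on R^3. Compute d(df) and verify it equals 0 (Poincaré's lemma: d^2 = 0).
d(df) = 0

Step 1: df = sum_i (∂f/∂x_i) dx_i = (0) dx + (-6*y^2) dy + (0) dz.
Step 2: Apply d again. Using the 1-form formula, the coefficient of dx ∧ dy in d(df) is ∂^2 f/∂x ∂y - ∂^2 f/∂y ∂x = (0) - (0) = 0 (equality of mixed partials for smooth f).
Similarly for dx ∧ dz and dy ∧ dz — all coefficients vanish. So d(df) = 0.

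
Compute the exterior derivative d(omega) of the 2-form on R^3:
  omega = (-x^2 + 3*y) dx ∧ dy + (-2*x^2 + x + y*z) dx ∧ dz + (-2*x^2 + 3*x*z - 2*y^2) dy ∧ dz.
d(omega) = (-4*x + 2*z) dx ∧ dy ∧ dz

For a 2-form omega = sum_{i<j} g_{ij} dx_i ∧ dx_j, the exterior derivative is
  d(omega) = sum_{i<j} d(g_{ij}) ∧ dx_i ∧ dx_j = sum_{i<j, k} (∂g_{ij}/∂x_k) dx_k ∧ dx_i ∧ dx_j.
Expand each term, using dx_k ∧ dx_i ∧ dx_j = sgn(permutation) dx_{(a)} ∧ dx_{(b)} ∧ dx_{(c)} with (a < b < c) sorted:
  d(-2*x^2 + x + y*z) includes (∂/∂y)(-2*x^2 + x + y*z) dy = (z) dy, which multiplied by dx ∧ dz gives (-z) dx ∧ dy ∧ dz
  d(-2*x^2 + 3*x*z - 2*y^2) includes (∂/∂x)(-2*x^2 + 3*x*z - 2*y^2) dx = (-4*x + 3*z) dx, which multiplied by dy ∧ dz gives (-4*x + 3*z) dx ∧ dy ∧ dz
Collecting like 3-forms: d(omega) = (-4*x + 2*z) dx ∧ dy ∧ dz.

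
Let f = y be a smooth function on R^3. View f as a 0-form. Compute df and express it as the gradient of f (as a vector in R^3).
df = (0) dx + (1) dy + (0) dz; grad f = (0, 1, 0)

For a 0-form f, d f = (∂f/∂x) dx + (∂f/∂y) dy + (∂f/∂z) dz. The components of the vector representation are exactly the entries of grad f in Cartesian coordinates:
  ∂f/∂x = 0
  ∂f/∂y = 1
  ∂f/∂z = 0.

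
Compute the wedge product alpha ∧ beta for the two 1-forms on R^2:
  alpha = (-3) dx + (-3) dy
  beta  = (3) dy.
alpha ∧ beta = (-9) dx ∧ dy

Distribute the wedge, using dx_i ∧ dx_j = -dx_j ∧ dx_i and dx_i ∧ dx_i = 0. For each pair (i, j) with i < j, the coefficient of dx_i ∧ dx_j in alpha ∧ beta is (alpha_i * beta_j - alpha_j * beta_i). Collecting: alpha ∧ beta = (-9) dx ∧ dy.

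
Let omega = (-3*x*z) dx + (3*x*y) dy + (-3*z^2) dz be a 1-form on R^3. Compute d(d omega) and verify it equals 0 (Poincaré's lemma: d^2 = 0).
d(d omega) = 0

Step 1: d omega = sum_{i<j} (∂f_j/∂x_i - ∂f_i/∂x_j) dx_i ∧ dx_j:
  coeff of dx ∧ dy: 3*y
  coeff of dx ∧ dz: 3*x
  coeff of dy ∧ dz: 0
Step 2: Apply d again to each 2-form coefficient. The only possible 3-form in R^3 is dx ∧ dy ∧ dz, with coefficient
  ∂(coeff of dy∧dz)/∂x - ∂(coeff of dx∧dz)/∂y + ∂(coeff of dx∧dy)/∂z
  = ∂/∂x (0) - ∂/∂y (3*x) + ∂/∂z (3*y).
Each of these terms simplifies to sums of mixed partials that cancel in pairs. The result is 0 (by equality of mixed partials for smooth functions — Schwarz / Clairaut).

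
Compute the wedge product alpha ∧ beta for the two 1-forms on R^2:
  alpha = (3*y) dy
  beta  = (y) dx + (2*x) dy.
alpha ∧ beta = (-3*y^2) dx ∧ dy

Distribute the wedge, using dx_i ∧ dx_j = -dx_j ∧ dx_i and dx_i ∧ dx_i = 0. For each pair (i, j) with i < j, the coefficient of dx_i ∧ dx_j in alpha ∧ beta is (alpha_i * beta_j - alpha_j * beta_i). Collecting: alpha ∧ beta = (-3*y^2) dx ∧ dy.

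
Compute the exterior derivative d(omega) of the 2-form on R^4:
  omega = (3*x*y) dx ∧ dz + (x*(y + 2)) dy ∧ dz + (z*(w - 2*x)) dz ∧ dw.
d(omega) = (-3*x + y + 2) dx ∧ dy ∧ dz + (-2*z) dx ∧ dz ∧ dw

For a 2-form omega = sum_{i<j} g_{ij} dx_i ∧ dx_j, the exterior derivative is
  d(omega) = sum_{i<j} d(g_{ij}) ∧ dx_i ∧ dx_j = sum_{i<j, k} (∂g_{ij}/∂x_k) dx_k ∧ dx_i ∧ dx_j.
Expand each term, using dx_k ∧ dx_i ∧ dx_j = sgn(permutation) dx_{(a)} ∧ dx_{(b)} ∧ dx_{(c)} with (a < b < c) sorted:
  d(3*x*y) includes (∂/∂y)(3*x*y) dy = (3*x) dy, which multiplied by dx ∧ dz gives (-3*x) dx ∧ dy ∧ dz
  d(x*(y + 2)) includes (∂/∂x)(x*(y + 2)) dx = (y + 2) dx, which multiplied by dy ∧ dz gives (y + 2) dx ∧ dy ∧ dz
  d(z*(w - 2*x)) includes (∂/∂x)(z*(w - 2*x)) dx = (-2*z) dx, which multiplied by dz ∧ dw gives (-2*z) dx ∧ dz ∧ dw
Collecting like 3-forms: d(omega) = (-3*x + y + 2) dx ∧ dy ∧ dz + (-2*z) dx ∧ dz ∧ dw.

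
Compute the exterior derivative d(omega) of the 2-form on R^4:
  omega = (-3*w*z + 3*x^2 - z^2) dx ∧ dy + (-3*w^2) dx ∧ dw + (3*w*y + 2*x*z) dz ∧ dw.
d(omega) = (-3*w - 2*z) dx ∧ dy ∧ dz + (-3*z) dx ∧ dy ∧ dw + (2*z) dx ∧ dz ∧ dw + (3*w) dy ∧ dz ∧ dw

For a 2-form omega = sum_{i<j} g_{ij} dx_i ∧ dx_j, the exterior derivative is
  d(omega) = sum_{i<j} d(g_{ij}) ∧ dx_i ∧ dx_j = sum_{i<j, k} (∂g_{ij}/∂x_k) dx_k ∧ dx_i ∧ dx_j.
Expand each term, using dx_k ∧ dx_i ∧ dx_j = sgn(permutation) dx_{(a)} ∧ dx_{(b)} ∧ dx_{(c)} with (a < b < c) sorted:
  d(-3*w*z + 3*x^2 - z^2) includes (∂/∂z)(-3*w*z + 3*x^2 - z^2) dz = (-3*w - 2*z) dz, which multiplied by dx ∧ dy gives (-3*w - 2*z) dx ∧ dy ∧ dz
  d(-3*w*z + 3*x^2 - z^2) includes (∂/∂w)(-3*w*z + 3*x^2 - z^2) dw = (-3*z) dw, which multiplied by dx ∧ dy gives (-3*z) dx ∧ dy ∧ dw
  d(3*w*y + 2*x*z) includes (∂/∂x)(3*w*y + 2*x*z) dx = (2*z) dx, which multiplied by dz ∧ dw gives (2*z) dx ∧ dz ∧ dw
  d(3*w*y + 2*x*z) includes (∂/∂y)(3*w*y + 2*x*z) dy = (3*w) dy, which multiplied by dz ∧ dw gives (3*w) dy ∧ dz ∧ dw
Collecting like 3-forms: d(omega) = (-3*w - 2*z) dx ∧ dy ∧ dz + (-3*z) dx ∧ dy ∧ dw + (2*z) dx ∧ dz ∧ dw + (3*w) dy ∧ dz ∧ dw.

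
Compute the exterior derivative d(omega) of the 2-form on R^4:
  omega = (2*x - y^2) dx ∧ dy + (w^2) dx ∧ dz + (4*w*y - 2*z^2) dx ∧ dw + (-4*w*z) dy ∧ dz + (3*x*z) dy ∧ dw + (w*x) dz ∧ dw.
d(omega) = (3*w + 4*z) dx ∧ dz ∧ dw + (-4*w + 3*z) dx ∧ dy ∧ dw + (-3*x - 4*z) dy ∧ dz ∧ dw

For a 2-form omega = sum_{i<j} g_{ij} dx_i ∧ dx_j, the exterior derivative is
  d(omega) = sum_{i<j} d(g_{ij}) ∧ dx_i ∧ dx_j = sum_{i<j, k} (∂g_{ij}/∂x_k) dx_k ∧ dx_i ∧ dx_j.
Expand each term, using dx_k ∧ dx_i ∧ dx_j = sgn(permutation) dx_{(a)} ∧ dx_{(b)} ∧ dx_{(c)} with (a < b < c) sorted:
  d(w^2) includes (∂/∂w)(w^2) dw = (2*w) dw, which multiplied by dx ∧ dz gives (2*w) dx ∧ dz ∧ dw
  d(4*w*y - 2*z^2) includes (∂/∂y)(4*w*y - 2*z^2) dy = (4*w) dy, which multiplied by dx ∧ dw gives (-4*w) dx ∧ dy ∧ dw
  d(4*w*y - 2*z^2) includes (∂/∂z)(4*w*y - 2*z^2) dz = (-4*z) dz, which multiplied by dx ∧ dw gives (4*z) dx ∧ dz ∧ dw
  d(-4*w*z) includes (∂/∂w)(-4*w*z) dw = (-4*z) dw, which multiplied by dy ∧ dz gives (-4*z) dy ∧ dz ∧ dw
  d(3*x*z) includes (∂/∂x)(3*x*z) dx = (3*z) dx, which multiplied by dy ∧ dw gives (3*z) dx ∧ dy ∧ dw
  d(3*x*z) includes (∂/∂z)(3*x*z) dz = (3*x) dz, which multiplied by dy ∧ dw gives (-3*x) dy ∧ dz ∧ dw
  d(w*x) includes (∂/∂x)(w*x) dx = (w) dx, which multiplied by dz ∧ dw gives (w) dx ∧ dz ∧ dw
Collecting like 3-forms: d(omega) = (3*w + 4*z) dx ∧ dz ∧ dw + (-4*w + 3*z) dx ∧ dy ∧ dw + (-3*x - 4*z) dy ∧ dz ∧ dw.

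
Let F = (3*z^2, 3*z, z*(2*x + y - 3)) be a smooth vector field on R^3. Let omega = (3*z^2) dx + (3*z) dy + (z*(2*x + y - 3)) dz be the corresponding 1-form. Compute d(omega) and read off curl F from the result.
d(omega) = (z - 3) dy ∧ dz + (4*z) dz ∧ dx + (0) dx ∧ dy; curl F = (z - 3, 4*z, 0)

d omega = sum_{i<j} (∂f_j/∂x_i - ∂f_i/∂x_j) dx_i ∧ dx_j. Under the identification (dy ∧ dz, dz ∧ dx, dx ∧ dy) ↔ (e_x, e_y, e_z), the coefficients are exactly the components of curl F. Compute:
  ∂R/∂y - ∂Q/∂z = (z) - (3) = z - 3
  ∂P/∂z - ∂R/∂x = (6*z) - (2*z) = 4*z
  ∂Q/∂x - ∂P/∂y = (0) - (0) = 0.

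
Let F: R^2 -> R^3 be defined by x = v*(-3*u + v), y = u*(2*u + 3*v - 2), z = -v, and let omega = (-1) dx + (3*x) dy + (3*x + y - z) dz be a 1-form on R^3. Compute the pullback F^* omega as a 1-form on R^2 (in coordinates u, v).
F^* omega = (3*v*(-12*u^2 - 5*u*v + 6*u + 3*v^2 - 2*v + 1)) du + (-27*u^2*v - 2*u^2 + 9*u*v^2 + 6*u*v + 5*u - 3*v^2 - 3*v) dv

Using F^*(f dg) = (f ∘ F) d(g ∘ F), substitute each coordinate x_i by F_i(u, v) in f_i, and replace dx_i by d F_i = (∂F_i/∂u) du + (∂F_i/∂v) dv.
  For the x component: f_1(F) = -1; d F_1 = (-3*v) du + (-3*u + 2*v) dv
  For the y component: f_2(F) = 3*v*(-3*u + v); d F_2 = (4*u + 3*v - 2) du + (3*u) dv
  For the z component: f_3(F) = 2*u^2 - 6*u*v - 2*u + 3*v^2 + v; d F_3 = (0) du + (-1) dv
Combining and collecting du, dv coefficients:
  coeff of du: 3*v*(-12*u^2 - 5*u*v + 6*u + 3*v^2 - 2*v + 1)
  coeff of dv: -27*u^2*v - 2*u^2 + 9*u*v^2 + 6*u*v + 5*u - 3*v^2 - 3*v
F^* omega = (3*v*(-12*u^2 - 5*u*v + 6*u + 3*v^2 - 2*v + 1)) du + (-27*u^2*v - 2*u^2 + 9*u*v^2 + 6*u*v + 5*u - 3*v^2 - 3*v) dv.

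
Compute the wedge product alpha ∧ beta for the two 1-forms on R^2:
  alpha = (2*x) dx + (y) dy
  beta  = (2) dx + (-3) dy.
alpha ∧ beta = (-6*x - 2*y) dx ∧ dy

Distribute the wedge, using dx_i ∧ dx_j = -dx_j ∧ dx_i and dx_i ∧ dx_i = 0. For each pair (i, j) with i < j, the coefficient of dx_i ∧ dx_j in alpha ∧ beta is (alpha_i * beta_j - alpha_j * beta_i). Collecting: alpha ∧ beta = (-6*x - 2*y) dx ∧ dy.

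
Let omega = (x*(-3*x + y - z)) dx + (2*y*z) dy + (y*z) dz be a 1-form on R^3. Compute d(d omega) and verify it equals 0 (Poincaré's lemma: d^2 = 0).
d(d omega) = 0

Step 1: d omega = sum_{i<j} (∂f_j/∂x_i - ∂f_i/∂x_j) dx_i ∧ dx_j:
  coeff of dx ∧ dy: -x
  coeff of dx ∧ dz: x
  coeff of dy ∧ dz: -2*y + z
Step 2: Apply d again to each 2-form coefficient. The only possible 3-form in R^3 is dx ∧ dy ∧ dz, with coefficient
  ∂(coeff of dy∧dz)/∂x - ∂(coeff of dx∧dz)/∂y + ∂(coeff of dx∧dy)/∂z
  = ∂/∂x (-2*y + z) - ∂/∂y (x) + ∂/∂z (-x).
Each of these terms simplifies to sums of mixed partials that cancel in pairs. The result is 0 (by equality of mixed partials for smooth functions — Schwarz / Clairaut).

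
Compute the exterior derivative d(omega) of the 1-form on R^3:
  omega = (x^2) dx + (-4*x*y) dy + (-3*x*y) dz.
d(omega) = (-4*y) dx ∧ dy + (-3*y) dx ∧ dz + (-3*x) dy ∧ dz

For a 1-form omega = sum_i f_i dx_i, the exterior derivative is
  d(omega) = sum_{i < j} (∂f_j/∂x_i - ∂f_i/∂x_j) dx_i ∧ dx_j.
  coefficient of dx ∧ dy: ∂f_2/∂x - ∂f_1/∂y = ∂(-4*x*y)/∂x - ∂(x^2)/∂y = -4*y
  coefficient of dx ∧ dz: ∂f_3/∂x - ∂f_1/∂z = ∂(-3*x*y)/∂x - ∂(x^2)/∂z = -3*y
  coefficient of dy ∧ dz: ∂f_3/∂y - ∂f_2/∂z = ∂(-3*x*y)/∂y - ∂(-4*x*y)/∂z = -3*x
Assembling: d(omega) = (-4*y) dx ∧ dy + (-3*y) dx ∧ dz + (-3*x) dy ∧ dz.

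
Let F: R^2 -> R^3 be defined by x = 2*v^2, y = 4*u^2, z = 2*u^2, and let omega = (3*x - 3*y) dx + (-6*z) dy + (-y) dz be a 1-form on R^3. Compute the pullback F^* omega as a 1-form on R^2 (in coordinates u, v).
F^* omega = (-112*u^3) du + (24*v*(-2*u^2 + v^2)) dv

Using F^*(f dg) = (f ∘ F) d(g ∘ F), substitute each coordinate x_i by F_i(u, v) in f_i, and replace dx_i by d F_i = (∂F_i/∂u) du + (∂F_i/∂v) dv.
  For the x component: f_1(F) = -12*u^2 + 6*v^2; d F_1 = (0) du + (4*v) dv
  For the y component: f_2(F) = -12*u^2; d F_2 = (8*u) du + (0) dv
  For the z component: f_3(F) = -4*u^2; d F_3 = (4*u) du + (0) dv
Combining and collecting du, dv coefficients:
  coeff of du: -112*u^3
  coeff of dv: 24*v*(-2*u^2 + v^2)
F^* omega = (-112*u^3) du + (24*v*(-2*u^2 + v^2)) dv.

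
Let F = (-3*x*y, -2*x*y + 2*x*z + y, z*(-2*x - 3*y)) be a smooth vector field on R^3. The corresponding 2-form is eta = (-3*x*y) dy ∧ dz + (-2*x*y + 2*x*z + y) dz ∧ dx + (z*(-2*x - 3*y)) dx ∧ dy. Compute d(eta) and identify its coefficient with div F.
d(eta) = (-4*x - 6*y + 1) dx ∧ dy ∧ dz; div F = -4*x - 6*y + 1

For a 2-form in R^3 of the form above, applying d gives a 3-form with coefficient ∂P/∂x + ∂Q/∂y + ∂R/∂z:
  ∂P/∂x = -3*y
  ∂Q/∂y = 1 - 2*x
  ∂R/∂z = -2*x - 3*y
Sum = -4*x - 6*y + 1, which is exactly div F.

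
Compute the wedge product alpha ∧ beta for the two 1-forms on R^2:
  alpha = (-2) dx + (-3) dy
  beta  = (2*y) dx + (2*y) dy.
alpha ∧ beta = (2*y) dx ∧ dy

Distribute the wedge, using dx_i ∧ dx_j = -dx_j ∧ dx_i and dx_i ∧ dx_i = 0. For each pair (i, j) with i < j, the coefficient of dx_i ∧ dx_j in alpha ∧ beta is (alpha_i * beta_j - alpha_j * beta_i). Collecting: alpha ∧ beta = (2*y) dx ∧ dy.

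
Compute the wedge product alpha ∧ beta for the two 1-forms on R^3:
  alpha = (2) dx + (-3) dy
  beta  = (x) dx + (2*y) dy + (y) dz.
alpha ∧ beta = (3*x + 4*y) dx ∧ dy + (2*y) dx ∧ dz + (-3*y) dy ∧ dz

Distribute the wedge, using dx_i ∧ dx_j = -dx_j ∧ dx_i and dx_i ∧ dx_i = 0. For each pair (i, j) with i < j, the coefficient of dx_i ∧ dx_j in alpha ∧ beta is (alpha_i * beta_j - alpha_j * beta_i). Collecting: alpha ∧ beta = (3*x + 4*y) dx ∧ dy + (2*y) dx ∧ dz + (-3*y) dy ∧ dz.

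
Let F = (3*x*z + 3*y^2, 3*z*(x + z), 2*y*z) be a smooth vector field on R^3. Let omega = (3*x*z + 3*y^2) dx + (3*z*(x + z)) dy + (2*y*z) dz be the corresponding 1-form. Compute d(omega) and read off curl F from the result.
d(omega) = (-3*x - 4*z) dy ∧ dz + (3*x) dz ∧ dx + (-6*y + 3*z) dx ∧ dy; curl F = (-3*x - 4*z, 3*x, -6*y + 3*z)

d omega = sum_{i<j} (∂f_j/∂x_i - ∂f_i/∂x_j) dx_i ∧ dx_j. Under the identification (dy ∧ dz, dz ∧ dx, dx ∧ dy) ↔ (e_x, e_y, e_z), the coefficients are exactly the components of curl F. Compute:
  ∂R/∂y - ∂Q/∂z = (2*z) - (3*x + 6*z) = -3*x - 4*z
  ∂P/∂z - ∂R/∂x = (3*x) - (0) = 3*x
  ∂Q/∂x - ∂P/∂y = (3*z) - (6*y) = -6*y + 3*z.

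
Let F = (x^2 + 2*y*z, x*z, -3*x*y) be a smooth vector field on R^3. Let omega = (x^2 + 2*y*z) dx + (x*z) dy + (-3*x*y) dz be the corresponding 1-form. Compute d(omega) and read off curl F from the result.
d(omega) = (-4*x) dy ∧ dz + (5*y) dz ∧ dx + (-z) dx ∧ dy; curl F = (-4*x, 5*y, -z)

d omega = sum_{i<j} (∂f_j/∂x_i - ∂f_i/∂x_j) dx_i ∧ dx_j. Under the identification (dy ∧ dz, dz ∧ dx, dx ∧ dy) ↔ (e_x, e_y, e_z), the coefficients are exactly the components of curl F. Compute:
  ∂R/∂y - ∂Q/∂z = (-3*x) - (x) = -4*x
  ∂P/∂z - ∂R/∂x = (2*y) - (-3*y) = 5*y
  ∂Q/∂x - ∂P/∂y = (z) - (2*z) = -z.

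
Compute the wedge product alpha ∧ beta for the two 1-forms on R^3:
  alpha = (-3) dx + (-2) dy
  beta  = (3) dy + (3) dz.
alpha ∧ beta = (-9) dx ∧ dy + (-9) dx ∧ dz + (-6) dy ∧ dz

Distribute the wedge, using dx_i ∧ dx_j = -dx_j ∧ dx_i and dx_i ∧ dx_i = 0. For each pair (i, j) with i < j, the coefficient of dx_i ∧ dx_j in alpha ∧ beta is (alpha_i * beta_j - alpha_j * beta_i). Collecting: alpha ∧ beta = (-9) dx ∧ dy + (-9) dx ∧ dz + (-6) dy ∧ dz.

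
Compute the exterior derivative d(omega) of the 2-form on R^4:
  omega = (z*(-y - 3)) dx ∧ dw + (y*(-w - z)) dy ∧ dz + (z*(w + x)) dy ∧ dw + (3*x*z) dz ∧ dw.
d(omega) = (2*z) dx ∧ dy ∧ dw + (y + 3*z + 3) dx ∧ dz ∧ dw + (-w - x - y) dy ∧ dz ∧ dw

For a 2-form omega = sum_{i<j} g_{ij} dx_i ∧ dx_j, the exterior derivative is
  d(omega) = sum_{i<j} d(g_{ij}) ∧ dx_i ∧ dx_j = sum_{i<j, k} (∂g_{ij}/∂x_k) dx_k ∧ dx_i ∧ dx_j.
Expand each term, using dx_k ∧ dx_i ∧ dx_j = sgn(permutation) dx_{(a)} ∧ dx_{(b)} ∧ dx_{(c)} with (a < b < c) sorted:
  d(z*(-y - 3)) includes (∂/∂y)(z*(-y - 3)) dy = (-z) dy, which multiplied by dx ∧ dw gives (z) dx ∧ dy ∧ dw
  d(z*(-y - 3)) includes (∂/∂z)(z*(-y - 3)) dz = (-y - 3) dz, which multiplied by dx ∧ dw gives (y + 3) dx ∧ dz ∧ dw
  d(y*(-w - z)) includes (∂/∂w)(y*(-w - z)) dw = (-y) dw, which multiplied by dy ∧ dz gives (-y) dy ∧ dz ∧ dw
  d(z*(w + x)) includes (∂/∂x)(z*(w + x)) dx = (z) dx, which multiplied by dy ∧ dw gives (z) dx ∧ dy ∧ dw
  d(z*(w + x)) includes (∂/∂z)(z*(w + x)) dz = (w + x) dz, which multiplied by dy ∧ dw gives (-w - x) dy ∧ dz ∧ dw
  d(3*x*z) includes (∂/∂x)(3*x*z) dx = (3*z) dx, which multiplied by dz ∧ dw gives (3*z) dx ∧ dz ∧ dw
Collecting like 3-forms: d(omega) = (2*z) dx ∧ dy ∧ dw + (y + 3*z + 3) dx ∧ dz ∧ dw + (-w - x - y) dy ∧ dz ∧ dw.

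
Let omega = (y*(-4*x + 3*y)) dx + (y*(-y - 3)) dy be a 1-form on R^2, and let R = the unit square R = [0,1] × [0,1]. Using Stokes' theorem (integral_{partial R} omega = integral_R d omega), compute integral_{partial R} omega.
integral_(partial R) omega = -1

Stokes: integral_partial_R omega = integral_R d omega with d omega = (∂Q/∂x - ∂P/∂y) dx ∧ dy.
  ∂Q/∂x = 0
  ∂P/∂y = -4*x + 6*y
  integrand = ∂Q/∂x - ∂P/∂y = 4*x - 6*y.
Integrating over R: integral_0^1 integral_0^1 (4*x - 6*y) dx dy = -1.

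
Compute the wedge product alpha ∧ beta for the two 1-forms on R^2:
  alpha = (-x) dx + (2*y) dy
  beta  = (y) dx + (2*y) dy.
alpha ∧ beta = (-2*y*(x + y)) dx ∧ dy

Distribute the wedge, using dx_i ∧ dx_j = -dx_j ∧ dx_i and dx_i ∧ dx_i = 0. For each pair (i, j) with i < j, the coefficient of dx_i ∧ dx_j in alpha ∧ beta is (alpha_i * beta_j - alpha_j * beta_i). Collecting: alpha ∧ beta = (-2*y*(x + y)) dx ∧ dy.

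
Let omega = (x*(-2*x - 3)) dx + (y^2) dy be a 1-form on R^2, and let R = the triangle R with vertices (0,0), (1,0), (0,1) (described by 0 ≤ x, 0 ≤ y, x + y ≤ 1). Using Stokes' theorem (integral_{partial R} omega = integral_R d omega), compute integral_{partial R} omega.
integral_(partial R) omega = 0

Stokes: integral_partial_R omega = integral_R d omega with d omega = (∂Q/∂x - ∂P/∂y) dx ∧ dy.
  ∂Q/∂x = 0
  ∂P/∂y = 0
  integrand = ∂Q/∂x - ∂P/∂y = 0.
Integrating over R: integral_0^1 integral_0^{1-x} (0) dy dx = 0.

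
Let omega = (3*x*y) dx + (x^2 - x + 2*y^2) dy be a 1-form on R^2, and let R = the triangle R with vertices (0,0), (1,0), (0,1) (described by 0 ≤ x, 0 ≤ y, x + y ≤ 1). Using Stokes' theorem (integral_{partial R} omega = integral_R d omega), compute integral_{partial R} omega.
integral_(partial R) omega = -2/3

Stokes: integral_partial_R omega = integral_R d omega with d omega = (∂Q/∂x - ∂P/∂y) dx ∧ dy.
  ∂Q/∂x = 2*x - 1
  ∂P/∂y = 3*x
  integrand = ∂Q/∂x - ∂P/∂y = -x - 1.
Integrating over R: integral_0^1 integral_0^{1-x} (-x - 1) dy dx = -2/3.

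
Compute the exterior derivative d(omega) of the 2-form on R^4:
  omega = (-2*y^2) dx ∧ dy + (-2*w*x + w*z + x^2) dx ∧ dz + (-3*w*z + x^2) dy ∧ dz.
d(omega) = (-2*x + z) dx ∧ dz ∧ dw + (2*x) dx ∧ dy ∧ dz + (-3*z) dy ∧ dz ∧ dw

For a 2-form omega = sum_{i<j} g_{ij} dx_i ∧ dx_j, the exterior derivative is
  d(omega) = sum_{i<j} d(g_{ij}) ∧ dx_i ∧ dx_j = sum_{i<j, k} (∂g_{ij}/∂x_k) dx_k ∧ dx_i ∧ dx_j.
Expand each term, using dx_k ∧ dx_i ∧ dx_j = sgn(permutation) dx_{(a)} ∧ dx_{(b)} ∧ dx_{(c)} with (a < b < c) sorted:
  d(-2*w*x + w*z + x^2) includes (∂/∂w)(-2*w*x + w*z + x^2) dw = (-2*x + z) dw, which multiplied by dx ∧ dz gives (-2*x + z) dx ∧ dz ∧ dw
  d(-3*w*z + x^2) includes (∂/∂x)(-3*w*z + x^2) dx = (2*x) dx, which multiplied by dy ∧ dz gives (2*x) dx ∧ dy ∧ dz
  d(-3*w*z + x^2) includes (∂/∂w)(-3*w*z + x^2) dw = (-3*z) dw, which multiplied by dy ∧ dz gives (-3*z) dy ∧ dz ∧ dw
Collecting like 3-forms: d(omega) = (-2*x + z) dx ∧ dz ∧ dw + (2*x) dx ∧ dy ∧ dz + (-3*z) dy ∧ dz ∧ dw.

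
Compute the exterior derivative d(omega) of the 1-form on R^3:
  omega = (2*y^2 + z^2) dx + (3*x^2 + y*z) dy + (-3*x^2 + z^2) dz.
d(omega) = (6*x - 4*y) dx ∧ dy + (-6*x - 2*z) dx ∧ dz + (-y) dy ∧ dz

For a 1-form omega = sum_i f_i dx_i, the exterior derivative is
  d(omega) = sum_{i < j} (∂f_j/∂x_i - ∂f_i/∂x_j) dx_i ∧ dx_j.
  coefficient of dx ∧ dy: ∂f_2/∂x - ∂f_1/∂y = ∂(3*x^2 + y*z)/∂x - ∂(2*y^2 + z^2)/∂y = 6*x - 4*y
  coefficient of dx ∧ dz: ∂f_3/∂x - ∂f_1/∂z = ∂(-3*x^2 + z^2)/∂x - ∂(2*y^2 + z^2)/∂z = -6*x - 2*z
  coefficient of dy ∧ dz: ∂f_3/∂y - ∂f_2/∂z = ∂(-3*x^2 + z^2)/∂y - ∂(3*x^2 + y*z)/∂z = -y
Assembling: d(omega) = (6*x - 4*y) dx ∧ dy + (-6*x - 2*z) dx ∧ dz + (-y) dy ∧ dz.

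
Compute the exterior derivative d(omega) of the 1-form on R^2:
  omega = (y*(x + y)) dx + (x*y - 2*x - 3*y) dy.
d(omega) = (-x - y - 2) dx ∧ dy

For a 1-form omega = sum_i f_i dx_i, the exterior derivative is
  d(omega) = sum_{i < j} (∂f_j/∂x_i - ∂f_i/∂x_j) dx_i ∧ dx_j.
  coefficient of dx ∧ dy: ∂f_2/∂x - ∂f_1/∂y = ∂(x*y - 2*x - 3*y)/∂x - ∂(y*(x + y))/∂y = -x - y - 2
Assembling: d(omega) = (-x - y - 2) dx ∧ dy.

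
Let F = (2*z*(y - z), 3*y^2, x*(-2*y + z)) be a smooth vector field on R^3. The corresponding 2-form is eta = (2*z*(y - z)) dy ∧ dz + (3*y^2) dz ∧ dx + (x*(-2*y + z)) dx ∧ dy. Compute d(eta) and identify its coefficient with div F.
d(eta) = (x + 6*y) dx ∧ dy ∧ dz; div F = x + 6*y

For a 2-form in R^3 of the form above, applying d gives a 3-form with coefficient ∂P/∂x + ∂Q/∂y + ∂R/∂z:
  ∂P/∂x = 0
  ∂Q/∂y = 6*y
  ∂R/∂z = x
Sum = x + 6*y, which is exactly div F.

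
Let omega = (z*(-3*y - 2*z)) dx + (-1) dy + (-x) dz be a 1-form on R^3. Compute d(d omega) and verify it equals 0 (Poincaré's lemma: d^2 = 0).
d(d omega) = 0

Step 1: d omega = sum_{i<j} (∂f_j/∂x_i - ∂f_i/∂x_j) dx_i ∧ dx_j:
  coeff of dx ∧ dy: 3*z
  coeff of dx ∧ dz: 3*y + 4*z - 1
  coeff of dy ∧ dz: 0
Step 2: Apply d again to each 2-form coefficient. The only possible 3-form in R^3 is dx ∧ dy ∧ dz, with coefficient
  ∂(coeff of dy∧dz)/∂x - ∂(coeff of dx∧dz)/∂y + ∂(coeff of dx∧dy)/∂z
  = ∂/∂x (0) - ∂/∂y (3*y + 4*z - 1) + ∂/∂z (3*z).
Each of these terms simplifies to sums of mixed partials that cancel in pairs. The result is 0 (by equality of mixed partials for smooth functions — Schwarz / Clairaut).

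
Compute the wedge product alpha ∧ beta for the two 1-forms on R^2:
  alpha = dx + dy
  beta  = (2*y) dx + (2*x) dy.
alpha ∧ beta = (2*x - 2*y) dx ∧ dy

Distribute the wedge, using dx_i ∧ dx_j = -dx_j ∧ dx_i and dx_i ∧ dx_i = 0. For each pair (i, j) with i < j, the coefficient of dx_i ∧ dx_j in alpha ∧ beta is (alpha_i * beta_j - alpha_j * beta_i). Collecting: alpha ∧ beta = (2*x - 2*y) dx ∧ dy.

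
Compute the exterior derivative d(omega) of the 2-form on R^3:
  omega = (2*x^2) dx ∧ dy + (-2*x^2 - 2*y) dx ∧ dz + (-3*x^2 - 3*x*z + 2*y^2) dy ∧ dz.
d(omega) = (-6*x - 3*z + 2) dx ∧ dy ∧ dz

For a 2-form omega = sum_{i<j} g_{ij} dx_i ∧ dx_j, the exterior derivative is
  d(omega) = sum_{i<j} d(g_{ij}) ∧ dx_i ∧ dx_j = sum_{i<j, k} (∂g_{ij}/∂x_k) dx_k ∧ dx_i ∧ dx_j.
Expand each term, using dx_k ∧ dx_i ∧ dx_j = sgn(permutation) dx_{(a)} ∧ dx_{(b)} ∧ dx_{(c)} with (a < b < c) sorted:
  d(-2*x^2 - 2*y) includes (∂/∂y)(-2*x^2 - 2*y) dy = (-2) dy, which multiplied by dx ∧ dz gives (2) dx ∧ dy ∧ dz
  d(-3*x^2 - 3*x*z + 2*y^2) includes (∂/∂x)(-3*x^2 - 3*x*z + 2*y^2) dx = (-6*x - 3*z) dx, which multiplied by dy ∧ dz gives (-6*x - 3*z) dx ∧ dy ∧ dz
Collecting like 3-forms: d(omega) = (-6*x - 3*z + 2) dx ∧ dy ∧ dz.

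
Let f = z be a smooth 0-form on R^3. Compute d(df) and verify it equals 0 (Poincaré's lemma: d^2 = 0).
d(df) = 0

Step 1: df = sum_i (∂f/∂x_i) dx_i = (0) dx + (0) dy + (1) dz.
Step 2: Apply d again. Using the 1-form formula, the coefficient of dx ∧ dy in d(df) is ∂^2 f/∂x ∂y - ∂^2 f/∂y ∂x = (0) - (0) = 0 (equality of mixed partials for smooth f).
Similarly for dx ∧ dz and dy ∧ dz — all coefficients vanish. So d(df) = 0.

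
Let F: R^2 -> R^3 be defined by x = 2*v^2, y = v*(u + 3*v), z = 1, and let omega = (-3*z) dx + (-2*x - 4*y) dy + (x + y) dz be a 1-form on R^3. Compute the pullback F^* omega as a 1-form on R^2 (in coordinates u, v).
F^* omega = (4*v^2*(-u - 4*v)) du + (4*v*(-u^2 - 10*u*v - 24*v^2 - 3)) dv

Using F^*(f dg) = (f ∘ F) d(g ∘ F), substitute each coordinate x_i by F_i(u, v) in f_i, and replace dx_i by d F_i = (∂F_i/∂u) du + (∂F_i/∂v) dv.
  For the x component: f_1(F) = -3; d F_1 = (0) du + (4*v) dv
  For the y component: f_2(F) = 4*v*(-u - 4*v); d F_2 = (v) du + (u + 6*v) dv
  For the z component: f_3(F) = v*(u + 5*v); d F_3 = (0) du + (0) dv
Combining and collecting du, dv coefficients:
  coeff of du: 4*v^2*(-u - 4*v)
  coeff of dv: 4*v*(-u^2 - 10*u*v - 24*v^2 - 3)
F^* omega = (4*v^2*(-u - 4*v)) du + (4*v*(-u^2 - 10*u*v - 24*v^2 - 3)) dv.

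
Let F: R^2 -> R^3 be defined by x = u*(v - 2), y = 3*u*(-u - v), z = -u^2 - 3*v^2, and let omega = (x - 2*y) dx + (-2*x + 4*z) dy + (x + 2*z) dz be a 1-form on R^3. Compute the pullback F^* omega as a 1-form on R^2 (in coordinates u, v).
F^* omega = (28*u^3 + 28*u^2*v - 32*u^2 + 97*u*v^2 - 28*u*v + 4*u + 36*v^3) du + (18*u^3 + 25*u^2*v - 14*u^2 + 30*u*v^2 + 12*u*v + 36*v^3) dv

Using F^*(f dg) = (f ∘ F) d(g ∘ F), substitute each coordinate x_i by F_i(u, v) in f_i, and replace dx_i by d F_i = (∂F_i/∂u) du + (∂F_i/∂v) dv.
  For the x component: f_1(F) = u*(6*u + 7*v - 2); d F_1 = (v - 2) du + (u) dv
  For the y component: f_2(F) = -4*u^2 - 2*u*v + 4*u - 12*v^2; d F_2 = (-6*u - 3*v) du + (-3*u) dv
  For the z component: f_3(F) = -2*u^2 + u*v - 2*u - 6*v^2; d F_3 = (-2*u) du + (-6*v) dv
Combining and collecting du, dv coefficients:
  coeff of du: 28*u^3 + 28*u^2*v - 32*u^2 + 97*u*v^2 - 28*u*v + 4*u + 36*v^3
  coeff of dv: 18*u^3 + 25*u^2*v - 14*u^2 + 30*u*v^2 + 12*u*v + 36*v^3
F^* omega = (28*u^3 + 28*u^2*v - 32*u^2 + 97*u*v^2 - 28*u*v + 4*u + 36*v^3) du + (18*u^3 + 25*u^2*v - 14*u^2 + 30*u*v^2 + 12*u*v + 36*v^3) dv.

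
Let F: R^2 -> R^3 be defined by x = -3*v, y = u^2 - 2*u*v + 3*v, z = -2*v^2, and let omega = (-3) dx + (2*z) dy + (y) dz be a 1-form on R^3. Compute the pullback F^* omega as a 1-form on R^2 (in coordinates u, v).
F^* omega = (8*v^2*(-u + v)) du + (-4*u^2*v + 16*u*v^2 - 24*v^2 + 9) dv

Using F^*(f dg) = (f ∘ F) d(g ∘ F), substitute each coordinate x_i by F_i(u, v) in f_i, and replace dx_i by d F_i = (∂F_i/∂u) du + (∂F_i/∂v) dv.
  For the x component: f_1(F) = -3; d F_1 = (0) du + (-3) dv
  For the y component: f_2(F) = -4*v^2; d F_2 = (2*u - 2*v) du + (3 - 2*u) dv
  For the z component: f_3(F) = u^2 - 2*u*v + 3*v; d F_3 = (0) du + (-4*v) dv
Combining and collecting du, dv coefficients:
  coeff of du: 8*v^2*(-u + v)
  coeff of dv: -4*u^2*v + 16*u*v^2 - 24*v^2 + 9
F^* omega = (8*v^2*(-u + v)) du + (-4*u^2*v + 16*u*v^2 - 24*v^2 + 9) dv.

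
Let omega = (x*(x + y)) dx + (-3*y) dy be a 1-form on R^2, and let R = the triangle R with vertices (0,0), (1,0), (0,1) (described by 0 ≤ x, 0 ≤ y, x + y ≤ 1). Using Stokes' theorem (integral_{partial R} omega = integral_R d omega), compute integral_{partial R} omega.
integral_(partial R) omega = -1/6

Stokes: integral_partial_R omega = integral_R d omega with d omega = (∂Q/∂x - ∂P/∂y) dx ∧ dy.
  ∂Q/∂x = 0
  ∂P/∂y = x
  integrand = ∂Q/∂x - ∂P/∂y = -x.
Integrating over R: integral_0^1 integral_0^{1-x} (-x) dy dx = -1/6.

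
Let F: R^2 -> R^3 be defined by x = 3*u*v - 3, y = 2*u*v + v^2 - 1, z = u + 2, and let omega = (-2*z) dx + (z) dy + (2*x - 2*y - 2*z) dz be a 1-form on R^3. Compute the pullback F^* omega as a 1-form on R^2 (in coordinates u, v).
F^* omega = (-2*u*v - 2*u - 2*v^2 - 8*v - 8) du + (-4*u^2 + 2*u*v - 8*u + 4*v) dv

Using F^*(f dg) = (f ∘ F) d(g ∘ F), substitute each coordinate x_i by F_i(u, v) in f_i, and replace dx_i by d F_i = (∂F_i/∂u) du + (∂F_i/∂v) dv.
  For the x component: f_1(F) = -2*u - 4; d F_1 = (3*v) du + (3*u) dv
  For the y component: f_2(F) = u + 2; d F_2 = (2*v) du + (2*u + 2*v) dv
  For the z component: f_3(F) = 2*u*v - 2*u - 2*v^2 - 8; d F_3 = (1) du + (0) dv
Combining and collecting du, dv coefficients:
  coeff of du: -2*u*v - 2*u - 2*v^2 - 8*v - 8
  coeff of dv: -4*u^2 + 2*u*v - 8*u + 4*v
F^* omega = (-2*u*v - 2*u - 2*v^2 - 8*v - 8) du + (-4*u^2 + 2*u*v - 8*u + 4*v) dv.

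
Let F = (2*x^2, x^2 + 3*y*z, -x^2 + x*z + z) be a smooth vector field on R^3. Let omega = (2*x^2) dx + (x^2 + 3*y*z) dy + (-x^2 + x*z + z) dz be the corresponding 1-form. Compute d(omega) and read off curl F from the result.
d(omega) = (-3*y) dy ∧ dz + (2*x - z) dz ∧ dx + (2*x) dx ∧ dy; curl F = (-3*y, 2*x - z, 2*x)

d omega = sum_{i<j} (∂f_j/∂x_i - ∂f_i/∂x_j) dx_i ∧ dx_j. Under the identification (dy ∧ dz, dz ∧ dx, dx ∧ dy) ↔ (e_x, e_y, e_z), the coefficients are exactly the components of curl F. Compute:
  ∂R/∂y - ∂Q/∂z = (0) - (3*y) = -3*y
  ∂P/∂z - ∂R/∂x = (0) - (-2*x + z) = 2*x - z
  ∂Q/∂x - ∂P/∂y = (2*x) - (0) = 2*x.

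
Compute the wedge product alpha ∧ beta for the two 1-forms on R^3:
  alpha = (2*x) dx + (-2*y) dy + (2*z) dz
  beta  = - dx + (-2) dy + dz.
alpha ∧ beta = (-4*x - 2*y) dx ∧ dy + (2*x + 2*z) dx ∧ dz + (-2*y + 4*z) dy ∧ dz

Distribute the wedge, using dx_i ∧ dx_j = -dx_j ∧ dx_i and dx_i ∧ dx_i = 0. For each pair (i, j) with i < j, the coefficient of dx_i ∧ dx_j in alpha ∧ beta is (alpha_i * beta_j - alpha_j * beta_i). Collecting: alpha ∧ beta = (-4*x - 2*y) dx ∧ dy + (2*x + 2*z) dx ∧ dz + (-2*y + 4*z) dy ∧ dz.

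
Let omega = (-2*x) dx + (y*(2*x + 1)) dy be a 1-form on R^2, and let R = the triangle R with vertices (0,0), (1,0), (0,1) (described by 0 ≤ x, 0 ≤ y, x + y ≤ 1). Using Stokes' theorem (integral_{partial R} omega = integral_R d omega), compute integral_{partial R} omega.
integral_(partial R) omega = 1/3

Stokes: integral_partial_R omega = integral_R d omega with d omega = (∂Q/∂x - ∂P/∂y) dx ∧ dy.
  ∂Q/∂x = 2*y
  ∂P/∂y = 0
  integrand = ∂Q/∂x - ∂P/∂y = 2*y.
Integrating over R: integral_0^1 integral_0^{1-x} (2*y) dy dx = 1/3.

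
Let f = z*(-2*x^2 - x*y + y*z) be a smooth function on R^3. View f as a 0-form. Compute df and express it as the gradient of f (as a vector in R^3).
df = (z*(-4*x - y)) dx + (z*(-x + z)) dy + (-2*x^2 - x*y + 2*y*z) dz; grad f = (z*(-4*x - y), z*(-x + z), -2*x^2 - x*y + 2*y*z)

For a 0-form f, d f = (∂f/∂x) dx + (∂f/∂y) dy + (∂f/∂z) dz. The components of the vector representation are exactly the entries of grad f in Cartesian coordinates:
  ∂f/∂x = z*(-4*x - y)
  ∂f/∂y = z*(-x + z)
  ∂f/∂z = -2*x^2 - x*y + 2*y*z.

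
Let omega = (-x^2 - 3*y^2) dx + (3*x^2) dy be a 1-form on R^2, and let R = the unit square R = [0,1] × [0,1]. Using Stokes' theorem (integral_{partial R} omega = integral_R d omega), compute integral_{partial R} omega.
integral_(partial R) omega = 6

Stokes: integral_partial_R omega = integral_R d omega with d omega = (∂Q/∂x - ∂P/∂y) dx ∧ dy.
  ∂Q/∂x = 6*x
  ∂P/∂y = -6*y
  integrand = ∂Q/∂x - ∂P/∂y = 6*x + 6*y.
Integrating over R: integral_0^1 integral_0^1 (6*x + 6*y) dx dy = 6.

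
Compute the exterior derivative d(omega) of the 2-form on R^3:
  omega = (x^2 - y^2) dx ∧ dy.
d(omega) = 0

For a 2-form omega = sum_{i<j} g_{ij} dx_i ∧ dx_j, the exterior derivative is
  d(omega) = sum_{i<j} d(g_{ij}) ∧ dx_i ∧ dx_j = sum_{i<j, k} (∂g_{ij}/∂x_k) dx_k ∧ dx_i ∧ dx_j.
Expand each term, using dx_k ∧ dx_i ∧ dx_j = sgn(permutation) dx_{(a)} ∧ dx_{(b)} ∧ dx_{(c)} with (a < b < c) sorted:

Collecting like 3-forms: d(omega) = 0.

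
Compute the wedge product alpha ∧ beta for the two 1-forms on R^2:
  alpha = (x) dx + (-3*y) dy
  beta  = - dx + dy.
alpha ∧ beta = (x - 3*y) dx ∧ dy

Distribute the wedge, using dx_i ∧ dx_j = -dx_j ∧ dx_i and dx_i ∧ dx_i = 0. For each pair (i, j) with i < j, the coefficient of dx_i ∧ dx_j in alpha ∧ beta is (alpha_i * beta_j - alpha_j * beta_i). Collecting: alpha ∧ beta = (x - 3*y) dx ∧ dy.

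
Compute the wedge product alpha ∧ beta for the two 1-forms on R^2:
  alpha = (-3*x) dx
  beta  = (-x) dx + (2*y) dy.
alpha ∧ beta = (-6*x*y) dx ∧ dy

Distribute the wedge, using dx_i ∧ dx_j = -dx_j ∧ dx_i and dx_i ∧ dx_i = 0. For each pair (i, j) with i < j, the coefficient of dx_i ∧ dx_j in alpha ∧ beta is (alpha_i * beta_j - alpha_j * beta_i). Collecting: alpha ∧ beta = (-6*x*y) dx ∧ dy.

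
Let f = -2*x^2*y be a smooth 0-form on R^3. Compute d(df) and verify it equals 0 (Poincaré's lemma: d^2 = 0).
d(df) = 0

Step 1: df = sum_i (∂f/∂x_i) dx_i = (-4*x*y) dx + (-2*x^2) dy + (0) dz.
Step 2: Apply d again. Using the 1-form formula, the coefficient of dx ∧ dy in d(df) is ∂^2 f/∂x ∂y - ∂^2 f/∂y ∂x = (-4*x) - (-4*x) = 0 (equality of mixed partials for smooth f).
Similarly for dx ∧ dz and dy ∧ dz — all coefficients vanish. So d(df) = 0.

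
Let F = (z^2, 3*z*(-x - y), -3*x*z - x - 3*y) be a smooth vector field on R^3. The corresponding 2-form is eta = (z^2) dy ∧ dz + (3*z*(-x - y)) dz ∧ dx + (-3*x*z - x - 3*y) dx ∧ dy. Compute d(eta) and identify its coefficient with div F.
d(eta) = (-3*x - 3*z) dx ∧ dy ∧ dz; div F = -3*x - 3*z

For a 2-form in R^3 of the form above, applying d gives a 3-form with coefficient ∂P/∂x + ∂Q/∂y + ∂R/∂z:
  ∂P/∂x = 0
  ∂Q/∂y = -3*z
  ∂R/∂z = -3*x
Sum = -3*x - 3*z, which is exactly div F.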